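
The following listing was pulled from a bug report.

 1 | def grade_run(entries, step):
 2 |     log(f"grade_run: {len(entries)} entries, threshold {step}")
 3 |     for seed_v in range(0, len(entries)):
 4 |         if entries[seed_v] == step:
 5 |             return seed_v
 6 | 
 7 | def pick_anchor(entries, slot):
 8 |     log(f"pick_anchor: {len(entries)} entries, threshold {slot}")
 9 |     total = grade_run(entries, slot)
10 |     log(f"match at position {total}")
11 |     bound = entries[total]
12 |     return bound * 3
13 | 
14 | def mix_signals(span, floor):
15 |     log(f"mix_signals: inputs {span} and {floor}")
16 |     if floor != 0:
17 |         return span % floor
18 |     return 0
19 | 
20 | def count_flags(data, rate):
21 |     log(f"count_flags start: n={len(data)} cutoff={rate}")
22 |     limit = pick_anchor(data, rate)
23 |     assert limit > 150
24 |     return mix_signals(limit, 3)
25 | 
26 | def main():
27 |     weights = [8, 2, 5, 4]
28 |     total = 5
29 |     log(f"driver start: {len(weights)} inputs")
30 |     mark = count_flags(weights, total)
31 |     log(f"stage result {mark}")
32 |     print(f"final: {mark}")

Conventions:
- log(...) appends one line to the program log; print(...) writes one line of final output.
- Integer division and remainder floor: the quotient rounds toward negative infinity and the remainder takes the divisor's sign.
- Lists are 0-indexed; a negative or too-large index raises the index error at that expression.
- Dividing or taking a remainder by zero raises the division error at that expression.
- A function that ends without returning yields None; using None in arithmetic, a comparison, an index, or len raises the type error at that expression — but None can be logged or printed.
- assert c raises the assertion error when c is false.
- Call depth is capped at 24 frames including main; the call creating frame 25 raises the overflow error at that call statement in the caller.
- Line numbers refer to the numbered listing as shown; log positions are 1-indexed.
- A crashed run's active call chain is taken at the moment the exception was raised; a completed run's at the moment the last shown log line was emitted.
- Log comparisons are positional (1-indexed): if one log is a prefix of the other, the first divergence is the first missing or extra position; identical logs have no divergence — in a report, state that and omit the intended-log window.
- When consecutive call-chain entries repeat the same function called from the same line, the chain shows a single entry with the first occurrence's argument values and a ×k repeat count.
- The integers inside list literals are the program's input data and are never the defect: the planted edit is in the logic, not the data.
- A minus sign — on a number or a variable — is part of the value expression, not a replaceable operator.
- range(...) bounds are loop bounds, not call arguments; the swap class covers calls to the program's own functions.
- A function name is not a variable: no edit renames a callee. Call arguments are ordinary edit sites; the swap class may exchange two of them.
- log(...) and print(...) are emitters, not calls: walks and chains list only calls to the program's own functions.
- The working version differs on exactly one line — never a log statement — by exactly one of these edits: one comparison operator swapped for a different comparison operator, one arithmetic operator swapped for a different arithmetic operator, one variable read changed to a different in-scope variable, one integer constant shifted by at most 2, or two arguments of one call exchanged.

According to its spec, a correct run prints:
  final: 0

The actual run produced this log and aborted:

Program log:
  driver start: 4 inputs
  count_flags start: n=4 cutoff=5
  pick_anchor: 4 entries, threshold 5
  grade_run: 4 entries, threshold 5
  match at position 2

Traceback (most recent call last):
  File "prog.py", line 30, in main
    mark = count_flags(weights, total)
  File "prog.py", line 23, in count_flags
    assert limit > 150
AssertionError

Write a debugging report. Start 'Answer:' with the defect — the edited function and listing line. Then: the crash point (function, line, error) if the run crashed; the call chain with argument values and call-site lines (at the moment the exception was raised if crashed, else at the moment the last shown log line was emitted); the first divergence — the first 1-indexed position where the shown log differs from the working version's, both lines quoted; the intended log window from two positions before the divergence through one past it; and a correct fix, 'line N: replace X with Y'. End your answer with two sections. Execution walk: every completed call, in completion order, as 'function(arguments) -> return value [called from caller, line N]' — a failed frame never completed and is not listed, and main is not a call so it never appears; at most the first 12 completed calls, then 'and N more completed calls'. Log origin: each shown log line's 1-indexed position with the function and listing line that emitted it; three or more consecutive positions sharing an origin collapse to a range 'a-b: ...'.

Answer: the defect is in count_flags at line 23.
Key fact: The log ends early — 5 lines, where the working version next logs 'mix_signals: inputs 15 and 3'.
Crash: count_flags, line 23, AssertionError.
Call chain: main -> count_flags([8, 2, 5, 4], 5) (called at line 30).
First divergence: position 6 — after 5 matching lines the faulty run goes silent; intended next line 'mix_signals: inputs 15 and 3'.
Intended log window:
  4: grade_run: 4 entries, threshold 5
  5: match at position 2
  6: mix_signals: inputs 15 and 3
  7: stage result 0
Execution walk:
  grade_run([8, 2, 5, 4], 5) -> 2  [called from pick_anchor, line 9]
  pick_anchor([8, 2, 5, 4], 5) -> 15  [called from count_flags, line 22]
Log origin:
  1: emitted by main (line 29)
  2: emitted by count_flags (line 21)
  3: emitted by pick_anchor (line 8)
  4: emitted by grade_run (line 2)
  5: emitted by pick_anchor (line 10)
A correct fix: line 23: replace `>` with `<=`.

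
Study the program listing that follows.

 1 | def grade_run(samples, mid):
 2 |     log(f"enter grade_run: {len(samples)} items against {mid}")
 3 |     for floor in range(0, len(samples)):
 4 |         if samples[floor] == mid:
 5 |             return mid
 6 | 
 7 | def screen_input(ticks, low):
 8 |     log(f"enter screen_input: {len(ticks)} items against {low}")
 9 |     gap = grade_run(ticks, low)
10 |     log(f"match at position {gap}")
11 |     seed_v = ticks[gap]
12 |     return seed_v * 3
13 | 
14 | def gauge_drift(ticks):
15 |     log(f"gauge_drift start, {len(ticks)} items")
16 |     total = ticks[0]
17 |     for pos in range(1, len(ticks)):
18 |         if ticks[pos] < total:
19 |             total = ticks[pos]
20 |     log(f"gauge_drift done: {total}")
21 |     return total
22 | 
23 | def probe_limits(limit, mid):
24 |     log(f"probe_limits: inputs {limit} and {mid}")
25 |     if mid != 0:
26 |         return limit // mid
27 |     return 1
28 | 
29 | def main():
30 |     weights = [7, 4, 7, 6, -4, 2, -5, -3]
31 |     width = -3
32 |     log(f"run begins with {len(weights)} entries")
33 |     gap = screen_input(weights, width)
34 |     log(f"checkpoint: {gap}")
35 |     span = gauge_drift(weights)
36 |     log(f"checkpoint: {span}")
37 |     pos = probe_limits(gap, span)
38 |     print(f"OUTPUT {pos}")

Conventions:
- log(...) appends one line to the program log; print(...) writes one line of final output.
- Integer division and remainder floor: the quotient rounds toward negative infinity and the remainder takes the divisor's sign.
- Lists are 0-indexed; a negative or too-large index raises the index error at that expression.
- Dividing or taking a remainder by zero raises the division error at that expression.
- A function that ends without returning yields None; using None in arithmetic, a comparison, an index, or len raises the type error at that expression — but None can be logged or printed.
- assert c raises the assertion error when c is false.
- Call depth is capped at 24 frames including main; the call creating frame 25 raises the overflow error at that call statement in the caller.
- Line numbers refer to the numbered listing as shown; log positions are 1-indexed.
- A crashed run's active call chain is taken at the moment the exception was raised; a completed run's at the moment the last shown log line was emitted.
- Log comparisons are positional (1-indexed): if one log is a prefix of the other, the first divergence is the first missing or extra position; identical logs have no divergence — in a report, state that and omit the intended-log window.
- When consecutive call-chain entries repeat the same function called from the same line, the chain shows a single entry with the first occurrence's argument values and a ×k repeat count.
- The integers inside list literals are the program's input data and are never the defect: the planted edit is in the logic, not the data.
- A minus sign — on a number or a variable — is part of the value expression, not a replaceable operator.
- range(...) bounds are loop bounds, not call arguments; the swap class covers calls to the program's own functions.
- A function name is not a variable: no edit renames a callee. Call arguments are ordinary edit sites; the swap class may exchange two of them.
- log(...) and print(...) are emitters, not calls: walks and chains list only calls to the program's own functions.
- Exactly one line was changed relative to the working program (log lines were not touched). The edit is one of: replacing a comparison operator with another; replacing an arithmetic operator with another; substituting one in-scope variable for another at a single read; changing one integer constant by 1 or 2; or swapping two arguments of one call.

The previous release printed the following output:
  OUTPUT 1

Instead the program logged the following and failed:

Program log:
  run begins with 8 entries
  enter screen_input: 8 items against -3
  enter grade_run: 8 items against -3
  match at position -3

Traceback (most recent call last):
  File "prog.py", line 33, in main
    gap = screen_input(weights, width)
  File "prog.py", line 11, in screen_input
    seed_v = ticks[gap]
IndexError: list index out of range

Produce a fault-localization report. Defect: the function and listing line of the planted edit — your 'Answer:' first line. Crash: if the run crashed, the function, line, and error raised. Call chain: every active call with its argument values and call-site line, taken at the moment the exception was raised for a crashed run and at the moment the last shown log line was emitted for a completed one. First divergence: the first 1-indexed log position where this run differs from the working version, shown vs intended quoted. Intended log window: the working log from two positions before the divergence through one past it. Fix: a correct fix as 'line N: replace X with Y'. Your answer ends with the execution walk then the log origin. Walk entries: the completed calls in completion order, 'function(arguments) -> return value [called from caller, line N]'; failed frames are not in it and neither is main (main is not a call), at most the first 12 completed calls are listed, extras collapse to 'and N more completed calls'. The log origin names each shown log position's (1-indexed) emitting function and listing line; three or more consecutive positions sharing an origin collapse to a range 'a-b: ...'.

Answer: the defect is in grade_run at line 5.
Key fact: At log position 4 the runs split — shown 'match at position -3', but the working version logs 'match at position 7'.
Crash: screen_input, line 11, IndexError.
Call chain: main -> screen_input([7, 4, 7, 6, -4, 2, -5, -3], -3) (called at line 33).
First divergence: position 4 — shown 'match at position -3', intended 'match at position 7'.
Intended log window:
  2: enter screen_input: 8 items against -3
  3: enter grade_run: 8 items against -3
  4: match at position 7
  5: checkpoint: -9
Execution walk:
  grade_run([7, 4, 7, 6, -4, 2, -5, -3], -3) -> -3  [called from screen_input, line 9]
Log origin:
  1: from main, line 32
  2: from screen_input, line 8
  3: from grade_run, line 2
  4: from screen_input, line 10
A correct fix: line 5: replace `mid` with `floor`.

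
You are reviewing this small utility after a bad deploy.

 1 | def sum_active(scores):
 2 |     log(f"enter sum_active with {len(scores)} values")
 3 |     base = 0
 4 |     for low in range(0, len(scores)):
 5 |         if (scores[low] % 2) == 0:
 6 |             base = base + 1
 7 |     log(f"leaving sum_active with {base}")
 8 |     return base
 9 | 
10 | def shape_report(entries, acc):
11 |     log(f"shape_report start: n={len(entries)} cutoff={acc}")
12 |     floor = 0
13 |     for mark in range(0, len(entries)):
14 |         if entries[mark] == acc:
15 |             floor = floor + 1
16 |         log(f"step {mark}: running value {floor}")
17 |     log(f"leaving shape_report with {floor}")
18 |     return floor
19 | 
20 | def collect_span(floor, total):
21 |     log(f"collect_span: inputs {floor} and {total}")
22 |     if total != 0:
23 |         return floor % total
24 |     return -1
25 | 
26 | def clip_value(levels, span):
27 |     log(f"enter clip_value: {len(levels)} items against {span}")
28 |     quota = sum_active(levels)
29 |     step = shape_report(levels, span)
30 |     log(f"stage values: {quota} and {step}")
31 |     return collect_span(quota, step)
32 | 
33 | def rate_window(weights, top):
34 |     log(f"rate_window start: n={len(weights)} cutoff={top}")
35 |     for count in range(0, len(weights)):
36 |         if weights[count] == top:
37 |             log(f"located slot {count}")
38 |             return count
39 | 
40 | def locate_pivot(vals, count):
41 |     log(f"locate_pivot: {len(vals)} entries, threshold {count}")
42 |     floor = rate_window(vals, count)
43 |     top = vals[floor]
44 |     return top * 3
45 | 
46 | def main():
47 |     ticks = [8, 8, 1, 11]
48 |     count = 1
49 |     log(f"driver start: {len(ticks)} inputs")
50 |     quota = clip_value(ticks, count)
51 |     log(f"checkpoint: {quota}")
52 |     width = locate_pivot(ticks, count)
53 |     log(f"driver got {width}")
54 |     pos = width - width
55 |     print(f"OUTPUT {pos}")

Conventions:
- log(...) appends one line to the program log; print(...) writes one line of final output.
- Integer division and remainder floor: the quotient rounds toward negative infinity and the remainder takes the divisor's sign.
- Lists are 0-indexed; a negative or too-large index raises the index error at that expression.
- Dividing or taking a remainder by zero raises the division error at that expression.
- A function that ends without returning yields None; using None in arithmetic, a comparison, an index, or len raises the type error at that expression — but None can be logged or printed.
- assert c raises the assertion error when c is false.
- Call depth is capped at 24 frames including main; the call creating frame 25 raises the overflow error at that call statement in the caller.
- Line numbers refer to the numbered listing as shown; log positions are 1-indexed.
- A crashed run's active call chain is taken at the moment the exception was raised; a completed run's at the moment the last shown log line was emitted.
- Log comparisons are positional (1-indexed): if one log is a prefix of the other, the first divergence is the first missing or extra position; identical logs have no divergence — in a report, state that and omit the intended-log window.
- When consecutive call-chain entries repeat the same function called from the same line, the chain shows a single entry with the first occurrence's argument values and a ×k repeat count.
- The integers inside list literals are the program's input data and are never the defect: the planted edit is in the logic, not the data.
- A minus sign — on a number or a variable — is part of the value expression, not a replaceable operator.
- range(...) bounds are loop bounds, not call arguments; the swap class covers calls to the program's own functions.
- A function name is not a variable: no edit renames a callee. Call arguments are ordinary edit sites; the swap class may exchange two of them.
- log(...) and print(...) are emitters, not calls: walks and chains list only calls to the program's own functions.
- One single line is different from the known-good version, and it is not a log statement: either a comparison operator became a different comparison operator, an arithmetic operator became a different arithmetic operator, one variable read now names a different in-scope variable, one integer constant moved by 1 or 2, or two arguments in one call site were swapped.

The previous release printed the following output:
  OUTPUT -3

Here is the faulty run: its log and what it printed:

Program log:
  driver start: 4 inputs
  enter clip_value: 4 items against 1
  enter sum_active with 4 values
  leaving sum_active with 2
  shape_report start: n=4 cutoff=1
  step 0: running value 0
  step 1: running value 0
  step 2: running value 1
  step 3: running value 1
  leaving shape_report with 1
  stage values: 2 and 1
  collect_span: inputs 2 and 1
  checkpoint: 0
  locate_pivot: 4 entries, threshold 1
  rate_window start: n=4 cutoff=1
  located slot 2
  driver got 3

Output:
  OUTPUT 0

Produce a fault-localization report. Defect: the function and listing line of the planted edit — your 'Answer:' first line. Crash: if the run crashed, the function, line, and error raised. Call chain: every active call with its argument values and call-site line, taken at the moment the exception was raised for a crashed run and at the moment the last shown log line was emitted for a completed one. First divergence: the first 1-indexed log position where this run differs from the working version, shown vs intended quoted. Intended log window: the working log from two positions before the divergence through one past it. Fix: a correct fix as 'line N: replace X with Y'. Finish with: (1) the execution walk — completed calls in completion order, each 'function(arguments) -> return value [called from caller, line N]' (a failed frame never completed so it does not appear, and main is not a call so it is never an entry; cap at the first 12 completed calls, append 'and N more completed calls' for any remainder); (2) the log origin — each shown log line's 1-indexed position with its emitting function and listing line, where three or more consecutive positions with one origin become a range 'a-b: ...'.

Answer: the defect is in main at line 54.
Key observation: Log streams are identical — the defect surfaces only in the printed output.
Call chain: main.
First divergence: there is none — every log position agrees.
Execution walk:
  sum_active([8, 8, 1, 11]) -> 2  [called from clip_value, line 28]
  shape_report([8, 8, 1, 11], 1) -> 1  [called from clip_value, line 29]
  collect_span(2, 1) -> 0  [called from clip_value, line 31]
  clip_value([8, 8, 1, 11], 1) -> 0  [called from main, line 50]
  rate_window([8, 8, 1, 11], 1) -> 2  [called from locate_pivot, line 42]
  locate_pivot([8, 8, 1, 11], 1) -> 3  [called from main, line 52]
Log line origins:
  1: logged in main at line 49
  2: logged in clip_value at line 27
  3: logged in sum_active at line 2
  4: logged in sum_active at line 7
  5: logged in shape_report at line 11
  6-9: logged in shape_report at line 16
  10: logged in shape_report at line 17
  11: logged in clip_value at line 30
  12: logged in collect_span at line 21
  13: logged in main at line 51
  14: logged in locate_pivot at line 41
  15: logged in rate_window at line 34
  16: logged in rate_window at line 37
  17: logged in main at line 53
A correct fix: line 54: replace `width - width` with `quota - width`.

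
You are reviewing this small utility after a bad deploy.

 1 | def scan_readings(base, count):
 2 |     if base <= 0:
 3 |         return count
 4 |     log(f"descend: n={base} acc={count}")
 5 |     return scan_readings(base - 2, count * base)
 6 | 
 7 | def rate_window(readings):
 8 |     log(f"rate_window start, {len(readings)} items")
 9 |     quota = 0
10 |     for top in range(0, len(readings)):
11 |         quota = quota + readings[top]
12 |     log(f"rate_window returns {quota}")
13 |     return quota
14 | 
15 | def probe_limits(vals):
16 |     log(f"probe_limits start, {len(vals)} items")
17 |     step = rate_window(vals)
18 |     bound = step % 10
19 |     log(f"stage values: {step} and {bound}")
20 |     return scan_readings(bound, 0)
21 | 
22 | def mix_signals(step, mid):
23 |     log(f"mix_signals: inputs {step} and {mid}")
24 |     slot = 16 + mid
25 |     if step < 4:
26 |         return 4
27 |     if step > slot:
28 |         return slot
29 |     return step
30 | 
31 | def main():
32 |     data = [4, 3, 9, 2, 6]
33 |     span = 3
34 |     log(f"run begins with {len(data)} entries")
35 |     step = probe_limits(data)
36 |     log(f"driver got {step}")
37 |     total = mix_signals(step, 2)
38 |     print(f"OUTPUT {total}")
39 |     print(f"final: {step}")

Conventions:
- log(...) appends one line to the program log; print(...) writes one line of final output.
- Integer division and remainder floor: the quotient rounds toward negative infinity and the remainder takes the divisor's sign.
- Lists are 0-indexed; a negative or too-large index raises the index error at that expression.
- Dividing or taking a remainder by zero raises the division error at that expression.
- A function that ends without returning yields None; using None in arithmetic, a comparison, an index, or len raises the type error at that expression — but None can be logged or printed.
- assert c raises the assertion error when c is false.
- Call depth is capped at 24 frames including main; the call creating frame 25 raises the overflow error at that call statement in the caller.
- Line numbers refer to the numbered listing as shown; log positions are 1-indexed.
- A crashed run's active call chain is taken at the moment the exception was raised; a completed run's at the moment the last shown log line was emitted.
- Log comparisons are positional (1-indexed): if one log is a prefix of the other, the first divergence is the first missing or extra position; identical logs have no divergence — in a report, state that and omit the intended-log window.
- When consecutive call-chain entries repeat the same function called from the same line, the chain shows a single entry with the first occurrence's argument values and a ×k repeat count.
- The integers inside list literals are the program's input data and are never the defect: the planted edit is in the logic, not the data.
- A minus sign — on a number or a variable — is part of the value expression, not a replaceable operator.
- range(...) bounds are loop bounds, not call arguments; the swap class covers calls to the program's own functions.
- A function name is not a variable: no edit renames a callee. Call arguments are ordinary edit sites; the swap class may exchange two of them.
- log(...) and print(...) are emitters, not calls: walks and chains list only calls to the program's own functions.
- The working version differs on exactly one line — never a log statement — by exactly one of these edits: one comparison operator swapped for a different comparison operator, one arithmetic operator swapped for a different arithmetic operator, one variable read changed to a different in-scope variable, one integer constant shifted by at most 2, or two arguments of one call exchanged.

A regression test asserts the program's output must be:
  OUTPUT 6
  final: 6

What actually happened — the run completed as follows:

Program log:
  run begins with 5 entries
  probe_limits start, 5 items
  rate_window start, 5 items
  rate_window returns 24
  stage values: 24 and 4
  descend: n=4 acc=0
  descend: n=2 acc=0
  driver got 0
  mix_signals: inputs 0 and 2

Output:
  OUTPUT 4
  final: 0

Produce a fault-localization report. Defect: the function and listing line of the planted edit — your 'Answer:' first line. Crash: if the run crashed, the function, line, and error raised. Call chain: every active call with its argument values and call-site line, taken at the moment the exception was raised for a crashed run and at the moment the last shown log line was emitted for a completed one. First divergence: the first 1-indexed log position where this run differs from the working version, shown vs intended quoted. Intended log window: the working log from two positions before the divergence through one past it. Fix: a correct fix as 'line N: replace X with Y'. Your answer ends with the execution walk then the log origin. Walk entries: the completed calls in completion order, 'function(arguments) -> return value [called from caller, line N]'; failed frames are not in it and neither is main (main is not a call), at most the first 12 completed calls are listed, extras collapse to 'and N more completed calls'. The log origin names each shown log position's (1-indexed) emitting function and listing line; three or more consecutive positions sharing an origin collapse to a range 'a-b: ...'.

Answer: the defect is in scan_readings at line 5.
Key fact: The earliest visible damage is log position 7 — 'descend: n=2 acc=0' rather than the intended 'descend: n=2 acc=4'.
Call chain: main -> mix_signals(0, 2) (called at line 37).
First divergence: position 7 — shown 'descend: n=2 acc=0', intended 'descend: n=2 acc=4'.
Intended log window:
  5: stage values: 24 and 4
  6: descend: n=4 acc=0
  7: descend: n=2 acc=4
  8: driver got 6
Execution walk:
  rate_window([4, 3, 9, 2, 6]) -> 24  [called from probe_limits, line 17]
  scan_readings(0, 0) -> 0  [called from scan_readings, line 5]
  scan_readings(2, 0) -> 0  [called from scan_readings, line 5]
  scan_readings(4, 0) -> 0  [called from probe_limits, line 20]
  probe_limits([4, 3, 9, 2, 6]) -> 0  [called from main, line 35]
  mix_signals(0, 2) -> 4  [called from main, line 37]
Log line origins:
  1: logged in main at line 34
  2: logged in probe_limits at line 16
  3: logged in rate_window at line 8
  4: logged in rate_window at line 12
  5: logged in probe_limits at line 19
  6: logged in scan_readings at line 4
  7: logged in scan_readings at line 4
  8: logged in main at line 36
  9: logged in mix_signals at line 23
A correct fix: line 5: replace `*` with `+`.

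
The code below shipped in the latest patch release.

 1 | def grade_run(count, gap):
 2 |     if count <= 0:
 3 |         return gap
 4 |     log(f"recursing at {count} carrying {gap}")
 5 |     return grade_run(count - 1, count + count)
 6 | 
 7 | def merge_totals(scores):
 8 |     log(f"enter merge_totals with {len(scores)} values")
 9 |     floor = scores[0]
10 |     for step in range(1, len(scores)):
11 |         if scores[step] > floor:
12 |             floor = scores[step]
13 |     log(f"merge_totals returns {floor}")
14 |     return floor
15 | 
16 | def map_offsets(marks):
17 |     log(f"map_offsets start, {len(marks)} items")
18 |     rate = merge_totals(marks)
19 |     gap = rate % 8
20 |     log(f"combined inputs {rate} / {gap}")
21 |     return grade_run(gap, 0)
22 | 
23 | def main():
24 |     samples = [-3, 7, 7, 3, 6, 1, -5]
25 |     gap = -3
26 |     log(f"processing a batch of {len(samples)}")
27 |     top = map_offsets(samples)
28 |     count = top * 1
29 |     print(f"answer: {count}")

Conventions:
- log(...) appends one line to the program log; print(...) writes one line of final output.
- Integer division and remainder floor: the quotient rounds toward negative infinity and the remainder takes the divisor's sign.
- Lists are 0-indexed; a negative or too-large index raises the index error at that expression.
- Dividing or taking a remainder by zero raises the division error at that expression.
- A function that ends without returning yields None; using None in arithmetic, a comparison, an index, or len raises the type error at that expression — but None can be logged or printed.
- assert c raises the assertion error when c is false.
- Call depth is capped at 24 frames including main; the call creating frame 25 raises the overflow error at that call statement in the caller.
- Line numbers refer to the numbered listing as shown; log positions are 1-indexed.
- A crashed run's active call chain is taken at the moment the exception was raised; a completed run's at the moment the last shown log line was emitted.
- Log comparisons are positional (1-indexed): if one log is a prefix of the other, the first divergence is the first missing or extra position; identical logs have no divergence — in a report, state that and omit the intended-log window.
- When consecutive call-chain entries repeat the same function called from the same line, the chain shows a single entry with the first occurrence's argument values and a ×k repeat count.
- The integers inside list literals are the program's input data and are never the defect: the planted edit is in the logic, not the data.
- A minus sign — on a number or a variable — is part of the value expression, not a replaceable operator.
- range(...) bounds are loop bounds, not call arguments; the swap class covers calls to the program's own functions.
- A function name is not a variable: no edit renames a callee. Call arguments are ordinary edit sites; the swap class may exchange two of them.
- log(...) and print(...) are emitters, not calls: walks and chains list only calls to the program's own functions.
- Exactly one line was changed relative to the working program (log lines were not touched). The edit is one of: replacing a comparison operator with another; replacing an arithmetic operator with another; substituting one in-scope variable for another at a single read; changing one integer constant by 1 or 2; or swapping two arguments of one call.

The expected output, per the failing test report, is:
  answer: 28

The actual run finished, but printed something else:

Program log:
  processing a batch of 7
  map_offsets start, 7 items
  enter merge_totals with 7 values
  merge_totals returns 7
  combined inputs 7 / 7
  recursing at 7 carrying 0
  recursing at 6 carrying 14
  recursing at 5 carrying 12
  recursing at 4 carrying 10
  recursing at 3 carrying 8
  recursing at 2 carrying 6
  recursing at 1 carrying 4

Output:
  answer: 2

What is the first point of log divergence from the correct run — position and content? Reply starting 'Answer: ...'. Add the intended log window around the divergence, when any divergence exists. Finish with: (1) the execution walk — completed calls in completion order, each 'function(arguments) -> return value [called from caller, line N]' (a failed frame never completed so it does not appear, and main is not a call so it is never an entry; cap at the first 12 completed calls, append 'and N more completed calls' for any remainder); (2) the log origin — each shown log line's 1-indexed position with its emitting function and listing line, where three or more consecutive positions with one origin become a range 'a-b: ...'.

Answer: position 7 — shown 'recursing at 6 carrying 14', intended 'recursing at 6 carrying 7'.
Intended log window:
  5: combined inputs 7 / 7
  6: recursing at 7 carrying 0
  7: recursing at 6 carrying 7
  8: recursing at 5 carrying 13
Execution walk:
  merge_totals([-3, 7, 7, 3, 6, 1, -5]) -> 7  [called from map_offsets, line 18]
  grade_run(0, 2) -> 2  [called from grade_run, line 5]
  grade_run(1, 4) -> 2  [called from grade_run, line 5]
  grade_run(2, 6) -> 2  [called from grade_run, line 5]
  grade_run(3, 8) -> 2  [called from grade_run, line 5]
  grade_run(4, 10) -> 2  [called from grade_run, line 5]
  grade_run(5, 12) -> 2  [called from grade_run, line 5]
  grade_run(6, 14) -> 2  [called from grade_run, line 5]
  grade_run(7, 0) -> 2  [called from map_offsets, line 21]
  map_offsets([-3, 7, 7, 3, 6, 1, -5]) -> 2  [called from main, line 27]
Log origins:
  1: emitted by main (line 26)
  2: emitted by map_offsets (line 17)
  3: emitted by merge_totals (line 8)
  4: emitted by merge_totals (line 13)
  5: emitted by map_offsets (line 20)
  6-12: emitted by grade_run (line 4)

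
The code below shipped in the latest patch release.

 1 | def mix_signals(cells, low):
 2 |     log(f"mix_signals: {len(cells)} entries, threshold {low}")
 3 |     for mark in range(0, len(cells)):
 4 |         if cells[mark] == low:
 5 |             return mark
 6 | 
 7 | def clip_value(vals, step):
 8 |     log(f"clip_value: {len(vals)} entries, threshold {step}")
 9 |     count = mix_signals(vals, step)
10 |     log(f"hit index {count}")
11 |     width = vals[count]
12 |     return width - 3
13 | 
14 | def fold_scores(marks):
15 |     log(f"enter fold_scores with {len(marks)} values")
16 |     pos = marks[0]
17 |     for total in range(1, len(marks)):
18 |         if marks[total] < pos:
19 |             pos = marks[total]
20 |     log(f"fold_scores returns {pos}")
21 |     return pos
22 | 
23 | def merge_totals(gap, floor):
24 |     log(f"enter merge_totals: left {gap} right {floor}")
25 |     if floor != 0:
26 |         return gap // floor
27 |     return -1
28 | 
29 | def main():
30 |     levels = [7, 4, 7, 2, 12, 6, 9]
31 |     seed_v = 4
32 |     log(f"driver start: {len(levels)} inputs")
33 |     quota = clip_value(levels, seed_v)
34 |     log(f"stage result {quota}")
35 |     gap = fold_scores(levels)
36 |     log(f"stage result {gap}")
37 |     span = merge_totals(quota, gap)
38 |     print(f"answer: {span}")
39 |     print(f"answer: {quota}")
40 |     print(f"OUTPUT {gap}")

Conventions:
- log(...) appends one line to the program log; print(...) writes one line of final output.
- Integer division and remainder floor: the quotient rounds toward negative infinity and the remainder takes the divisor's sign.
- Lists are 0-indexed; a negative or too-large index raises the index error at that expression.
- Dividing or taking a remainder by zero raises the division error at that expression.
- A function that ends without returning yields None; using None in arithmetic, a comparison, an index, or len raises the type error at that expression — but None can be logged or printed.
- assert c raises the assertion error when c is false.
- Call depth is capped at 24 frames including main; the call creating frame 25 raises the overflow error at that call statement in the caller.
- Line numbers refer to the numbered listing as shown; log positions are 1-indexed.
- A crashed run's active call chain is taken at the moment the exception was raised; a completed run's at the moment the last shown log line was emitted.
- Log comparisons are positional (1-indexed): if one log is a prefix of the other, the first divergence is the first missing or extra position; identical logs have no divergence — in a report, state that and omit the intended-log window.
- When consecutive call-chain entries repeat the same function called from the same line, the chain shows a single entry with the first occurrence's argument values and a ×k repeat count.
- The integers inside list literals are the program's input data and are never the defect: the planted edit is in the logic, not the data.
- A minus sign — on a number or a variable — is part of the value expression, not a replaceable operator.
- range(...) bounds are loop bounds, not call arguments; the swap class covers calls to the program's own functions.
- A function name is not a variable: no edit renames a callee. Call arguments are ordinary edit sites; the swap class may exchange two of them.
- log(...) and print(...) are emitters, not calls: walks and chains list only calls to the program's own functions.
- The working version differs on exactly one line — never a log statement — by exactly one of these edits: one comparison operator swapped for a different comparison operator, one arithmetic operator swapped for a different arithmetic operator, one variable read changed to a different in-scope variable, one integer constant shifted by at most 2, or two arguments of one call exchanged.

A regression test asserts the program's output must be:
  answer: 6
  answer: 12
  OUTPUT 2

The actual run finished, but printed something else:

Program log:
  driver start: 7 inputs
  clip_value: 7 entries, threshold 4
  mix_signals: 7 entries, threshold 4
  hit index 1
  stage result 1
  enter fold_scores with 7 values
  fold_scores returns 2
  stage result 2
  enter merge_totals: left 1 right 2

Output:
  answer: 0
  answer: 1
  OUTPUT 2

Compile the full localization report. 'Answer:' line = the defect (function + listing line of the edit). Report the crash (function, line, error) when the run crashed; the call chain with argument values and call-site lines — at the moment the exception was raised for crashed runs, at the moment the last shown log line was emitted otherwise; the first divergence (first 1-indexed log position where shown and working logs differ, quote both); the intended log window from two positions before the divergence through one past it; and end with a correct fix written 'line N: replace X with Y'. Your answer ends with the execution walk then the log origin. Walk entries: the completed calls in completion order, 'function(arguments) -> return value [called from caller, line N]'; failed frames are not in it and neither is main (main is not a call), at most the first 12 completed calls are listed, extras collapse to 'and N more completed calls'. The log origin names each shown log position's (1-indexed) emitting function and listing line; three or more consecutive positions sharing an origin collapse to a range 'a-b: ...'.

Answer: the defect is in clip_value at line 12.
Key observation: At log position 5 the runs split — shown 'stage result 1', but the working version logs 'stage result 12'.
Call chain: main -> merge_totals(1, 2) (called at line 37).
First divergence: position 5 — shown 'stage result 1', intended 'stage result 12'.
Intended log window:
  3: mix_signals: 7 entries, threshold 4
  4: hit index 1
  5: stage result 12
  6: enter fold_scores with 7 values
Execution walk:
  mix_signals([7, 4, 7, 2, 12, 6, 9], 4) -> 1  [called from clip_value, line 9]
  clip_value([7, 4, 7, 2, 12, 6, 9], 4) -> 1  [called from main, line 33]
  fold_scores([7, 4, 7, 2, 12, 6, 9]) -> 2  [called from main, line 35]
  merge_totals(1, 2) -> 0  [called from main, line 37]
Origin of each log line:
  1 — main, line 32
  2 — clip_value, line 8
  3 — mix_signals, line 2
  4 — clip_value, line 10
  5 — main, line 34
  6 — fold_scores, line 15
  7 — fold_scores, line 20
  8 — main, line 36
  9 — merge_totals, line 24
A correct fix: line 12: replace `-` with `*`.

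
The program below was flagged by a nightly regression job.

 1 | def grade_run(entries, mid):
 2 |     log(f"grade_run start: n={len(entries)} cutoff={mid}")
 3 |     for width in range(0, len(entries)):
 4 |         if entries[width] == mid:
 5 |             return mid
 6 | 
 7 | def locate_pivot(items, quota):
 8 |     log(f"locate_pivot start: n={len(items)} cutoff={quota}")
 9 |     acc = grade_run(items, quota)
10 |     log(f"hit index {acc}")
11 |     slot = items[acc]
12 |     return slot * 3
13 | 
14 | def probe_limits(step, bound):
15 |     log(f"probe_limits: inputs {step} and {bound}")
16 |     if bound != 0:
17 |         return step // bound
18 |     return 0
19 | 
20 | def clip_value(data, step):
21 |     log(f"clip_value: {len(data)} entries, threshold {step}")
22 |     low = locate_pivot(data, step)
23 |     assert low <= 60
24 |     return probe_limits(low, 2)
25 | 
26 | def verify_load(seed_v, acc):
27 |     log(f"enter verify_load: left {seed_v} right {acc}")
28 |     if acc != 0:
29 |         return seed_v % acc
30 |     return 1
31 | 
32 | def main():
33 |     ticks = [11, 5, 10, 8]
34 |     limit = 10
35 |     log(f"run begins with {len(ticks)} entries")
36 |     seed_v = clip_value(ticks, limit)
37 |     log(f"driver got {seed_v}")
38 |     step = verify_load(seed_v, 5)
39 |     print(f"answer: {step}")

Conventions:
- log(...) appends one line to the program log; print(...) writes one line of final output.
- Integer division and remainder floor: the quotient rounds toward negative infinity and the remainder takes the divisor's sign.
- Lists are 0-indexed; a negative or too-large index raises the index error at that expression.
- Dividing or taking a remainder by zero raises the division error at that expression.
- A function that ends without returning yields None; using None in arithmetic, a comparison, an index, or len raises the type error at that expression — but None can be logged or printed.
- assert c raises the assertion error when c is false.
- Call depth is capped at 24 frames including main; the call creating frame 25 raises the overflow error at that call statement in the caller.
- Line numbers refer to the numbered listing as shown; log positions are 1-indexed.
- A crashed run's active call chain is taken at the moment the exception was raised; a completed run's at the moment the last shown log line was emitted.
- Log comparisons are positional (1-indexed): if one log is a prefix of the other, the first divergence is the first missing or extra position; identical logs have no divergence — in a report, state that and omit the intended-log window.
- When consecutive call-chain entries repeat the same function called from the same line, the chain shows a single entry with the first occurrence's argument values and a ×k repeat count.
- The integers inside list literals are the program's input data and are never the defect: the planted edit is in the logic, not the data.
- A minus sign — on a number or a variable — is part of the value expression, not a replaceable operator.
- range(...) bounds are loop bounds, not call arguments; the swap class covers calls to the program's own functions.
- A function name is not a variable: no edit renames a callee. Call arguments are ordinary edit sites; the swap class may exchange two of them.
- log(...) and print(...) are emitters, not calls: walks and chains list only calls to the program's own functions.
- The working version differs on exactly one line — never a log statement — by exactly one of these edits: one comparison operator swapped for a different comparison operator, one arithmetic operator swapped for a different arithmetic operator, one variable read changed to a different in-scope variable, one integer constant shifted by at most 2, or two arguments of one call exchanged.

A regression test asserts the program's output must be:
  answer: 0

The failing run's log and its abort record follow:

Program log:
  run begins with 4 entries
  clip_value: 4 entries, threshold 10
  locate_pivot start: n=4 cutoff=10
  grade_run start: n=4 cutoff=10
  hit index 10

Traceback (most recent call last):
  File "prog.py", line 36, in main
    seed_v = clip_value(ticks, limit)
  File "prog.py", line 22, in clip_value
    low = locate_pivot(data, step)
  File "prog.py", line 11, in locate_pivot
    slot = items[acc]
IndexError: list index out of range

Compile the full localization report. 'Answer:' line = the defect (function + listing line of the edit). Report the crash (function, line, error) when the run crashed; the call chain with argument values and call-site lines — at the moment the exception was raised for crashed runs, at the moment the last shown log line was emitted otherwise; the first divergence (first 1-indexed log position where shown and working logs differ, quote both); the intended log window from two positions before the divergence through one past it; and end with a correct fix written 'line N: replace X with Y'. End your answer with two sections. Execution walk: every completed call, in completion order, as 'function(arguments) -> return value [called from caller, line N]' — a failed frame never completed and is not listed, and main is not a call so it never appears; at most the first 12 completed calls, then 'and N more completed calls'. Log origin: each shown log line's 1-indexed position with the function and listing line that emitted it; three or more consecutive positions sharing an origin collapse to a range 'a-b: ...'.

Answer: the defect is in grade_run at line 5.
Core observation: The log first diverges at position 5: the faulty run prints 'hit index 10' where the working version prints 'hit index 2'.
Crash: locate_pivot, line 11, IndexError.
Call chain: main -> clip_value([11, 5, 10, 8], 10) (called at line 36) -> locate_pivot([11, 5, 10, 8], 10) (called at line 22).
First divergence: position 5 — shown 'hit index 10', intended 'hit index 2'.
Intended log window:
  3: locate_pivot start: n=4 cutoff=10
  4: grade_run start: n=4 cutoff=10
  5: hit index 2
  6: probe_limits: inputs 30 and 2
Execution walk:
  grade_run([11, 5, 10, 8], 10) -> 10  [called from locate_pivot, line 9]
Log line origins:
  1 — main, line 35
  2 — clip_value, line 21
  3 — locate_pivot, line 8
  4 — grade_run, line 2
  5 — locate_pivot, line 10
A correct fix: line 5: replace `mid` with `width`.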